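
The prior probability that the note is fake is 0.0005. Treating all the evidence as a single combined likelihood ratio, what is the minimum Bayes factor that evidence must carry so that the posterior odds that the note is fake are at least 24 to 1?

Prior odds = 0.0005/0.9995 = 1/1999.
Target odds = 24.
Required Bayes factor = 24 ÷ (1/1999) = 47976.

47976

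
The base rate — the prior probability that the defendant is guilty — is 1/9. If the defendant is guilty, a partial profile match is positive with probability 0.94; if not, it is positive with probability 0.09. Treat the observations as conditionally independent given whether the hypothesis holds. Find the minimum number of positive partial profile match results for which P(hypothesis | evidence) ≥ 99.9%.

Prior odds = (1/9)/(8/9) = 0.125.
Likelihood ratio of a positive = 0.94/0.09 = 94/9.
Target posterior odds = 0.999/0.001 = 999.
Require (94/9)ⁿ ≥ 999 ÷ 0.125 = 7992.
(94/9)³ = 830584/729 falls short of 7992 but (94/9)⁴ = 78074896/6561 reaches it, so n = 4.

4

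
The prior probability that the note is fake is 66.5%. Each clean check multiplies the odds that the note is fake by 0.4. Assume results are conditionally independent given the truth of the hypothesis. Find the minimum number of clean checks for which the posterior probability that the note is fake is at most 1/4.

2

Prior odds = 0.665/0.335 = 133/67.
Likelihood ratio per clean check = 0.4.
Target posterior odds = 0.25/0.75 = 1/3.
Need (133/67) × 0.4ⁿ ≤ 1/3, i.e. 0.4ⁿ ≤ 67/399.
0.4¹ = 0.4 is still above 67/399 but 0.4² = 0.16 is at or below it, so n = 2.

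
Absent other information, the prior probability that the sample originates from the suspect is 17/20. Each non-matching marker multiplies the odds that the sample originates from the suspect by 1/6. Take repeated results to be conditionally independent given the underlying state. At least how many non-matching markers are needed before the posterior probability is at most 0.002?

Prior odds = 0.85/0.15 = 17/3.
Likelihood ratio per non-matching marker = 1/6.
Target posterior odds = 0.002/0.998 = 1/499.
Require (1/6)ⁿ ≤ 1/499 ÷ (17/3) = 3/8483.
(1/6)⁴ = 1/1296 is still above 3/8483 but (1/6)⁵ = 1/7776 is at or below it, so n = 5.

5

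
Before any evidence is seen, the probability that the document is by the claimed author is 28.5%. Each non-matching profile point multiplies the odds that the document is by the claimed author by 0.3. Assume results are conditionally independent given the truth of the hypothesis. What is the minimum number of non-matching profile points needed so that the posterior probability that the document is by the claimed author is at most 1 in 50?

3

Prior odds = 0.285/0.715 = 57/143.
Likelihood ratio per non-matching profile point = 0.3.
Target posterior odds = 0.02/0.98 = 1/49.
Need (57/143) × 0.3ⁿ ≤ 1/49, i.e. 0.3ⁿ ≤ 143/2793.
0.3² = 0.09 is still above 143/2793 but 0.3³ = 0.027 is at or below it, so n = 3.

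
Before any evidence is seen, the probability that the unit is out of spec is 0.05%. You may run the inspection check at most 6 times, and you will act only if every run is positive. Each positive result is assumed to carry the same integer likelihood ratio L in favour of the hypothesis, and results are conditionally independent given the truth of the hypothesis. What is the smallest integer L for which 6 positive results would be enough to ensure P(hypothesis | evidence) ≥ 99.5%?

Prior odds = 0.0005/0.9995 = 1/1999.
Target odds = 0.995/0.005 = 199.
Need L⁶ ≥ 199 ÷ (1/1999) = 397801.
8⁶ = 262144 < 397801 ≤ 531441 = 9⁶, so L = 9.

9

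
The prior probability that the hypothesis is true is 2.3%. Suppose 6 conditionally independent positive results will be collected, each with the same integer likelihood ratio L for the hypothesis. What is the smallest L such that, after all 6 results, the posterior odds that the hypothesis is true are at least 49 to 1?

Prior odds = 0.023/0.977 = 23/977.
Target odds = 49.
Need L⁶ ≥ 49 ÷ (23/977) = 47873/23.
3⁶ = 729 < 47873/23 ≤ 4096 = 4⁶, so L = 4.

4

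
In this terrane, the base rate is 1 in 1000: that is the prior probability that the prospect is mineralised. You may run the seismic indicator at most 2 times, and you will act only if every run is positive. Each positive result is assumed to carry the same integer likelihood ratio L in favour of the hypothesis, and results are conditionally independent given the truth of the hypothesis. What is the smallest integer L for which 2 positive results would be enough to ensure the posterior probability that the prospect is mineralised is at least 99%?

315

Prior odds = 0.001/0.999 = 1/999.
Target odds = 0.99/0.01 = 99.
Need L² ≥ 99 ÷ (1/999) = 98901.
314² = 98596 < 98901 ≤ 99225 = 315², so L = 315.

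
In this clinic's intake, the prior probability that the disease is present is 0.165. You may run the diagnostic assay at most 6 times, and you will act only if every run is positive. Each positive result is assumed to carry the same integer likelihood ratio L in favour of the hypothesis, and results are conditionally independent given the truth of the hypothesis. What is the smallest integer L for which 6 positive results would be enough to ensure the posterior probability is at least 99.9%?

Prior odds = 0.165/0.835 = 33/167.
Target odds = 0.999/0.001 = 999.
Need L⁶ ≥ 999 ÷ (33/167) = 55611/11.
4⁶ = 4096 < 55611/11 ≤ 15625 = 5⁶, so L = 5.

5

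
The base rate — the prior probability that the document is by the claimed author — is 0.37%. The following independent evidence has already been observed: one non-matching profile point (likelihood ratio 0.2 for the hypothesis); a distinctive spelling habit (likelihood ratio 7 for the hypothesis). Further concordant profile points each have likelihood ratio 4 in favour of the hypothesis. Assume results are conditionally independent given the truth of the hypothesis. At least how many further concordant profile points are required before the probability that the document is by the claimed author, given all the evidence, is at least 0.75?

5

Prior odds = 0.0037/0.9963 = 37/9963.
Combined Bayes factor of the evidence already in hand = 0.2 × 7 = 1.4.
Odds after that evidence = (37/9963) × 1.4 = 259/49815.
Target odds = 0.75/0.25 = 3.
Need 4ⁿ ≥ 3 ÷ (259/49815) = 149445/259.
4⁴ = 256 falls short of 149445/259 but 4⁵ = 1024 reaches it, so n = 5.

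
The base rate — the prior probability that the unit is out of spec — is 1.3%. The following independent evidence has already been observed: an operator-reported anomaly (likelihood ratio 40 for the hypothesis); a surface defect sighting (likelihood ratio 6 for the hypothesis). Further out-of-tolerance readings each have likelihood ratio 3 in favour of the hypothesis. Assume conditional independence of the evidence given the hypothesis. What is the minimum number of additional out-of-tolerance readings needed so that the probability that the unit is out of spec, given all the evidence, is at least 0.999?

Prior odds = 0.013/0.987 = 13/987.
Combined Bayes factor of the evidence already in hand = 40 × 6 = 240.
Odds after that evidence = (13/987) × 240 = 1040/329.
Target odds = 0.999/0.001 = 999.
Need 3ⁿ ≥ 999 ÷ (1040/329) = 328671/1040.
3⁵ = 243 falls short of 328671/1040 but 3⁶ = 729 reaches it, so n = 6.

6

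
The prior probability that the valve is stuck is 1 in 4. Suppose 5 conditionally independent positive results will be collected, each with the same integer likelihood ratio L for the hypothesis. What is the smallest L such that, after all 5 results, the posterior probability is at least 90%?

2

Prior odds = 0.25/0.75 = 1/3.
Target odds = 0.9/0.1 = 9.
Need L⁵ ≥ 9 ÷ (1/3) = 27.
1⁵ = 1 < 27 ≤ 32 = 2⁵, so L = 2.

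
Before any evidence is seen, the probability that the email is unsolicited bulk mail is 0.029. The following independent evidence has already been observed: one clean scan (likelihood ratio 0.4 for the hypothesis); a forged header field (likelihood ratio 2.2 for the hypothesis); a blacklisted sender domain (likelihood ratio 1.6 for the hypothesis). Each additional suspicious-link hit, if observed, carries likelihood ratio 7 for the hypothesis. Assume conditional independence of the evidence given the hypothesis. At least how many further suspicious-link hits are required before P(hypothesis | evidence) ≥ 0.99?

Prior odds = 0.029/0.971 = 29/971.
Combined Bayes factor of the evidence already in hand = 0.4 × 2.2 × 1.6 = 1.408.
Odds after that evidence = (29/971) × 1.408 = 5104/121375.
Target odds = 0.99/0.01 = 99.
Need 7ⁿ ≥ 99 ÷ (5104/121375) = 1092375/464.
7³ = 343 falls short of 1092375/464 but 7⁴ = 2401 reaches it, so n = 4.

4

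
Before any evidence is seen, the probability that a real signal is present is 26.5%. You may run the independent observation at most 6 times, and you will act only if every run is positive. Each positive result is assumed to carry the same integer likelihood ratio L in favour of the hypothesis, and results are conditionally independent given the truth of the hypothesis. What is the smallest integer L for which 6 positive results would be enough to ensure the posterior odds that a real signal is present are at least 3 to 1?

2

Prior odds = 0.265/0.735 = 53/147.
Target odds = 3.
Need L⁶ ≥ 3 ÷ (53/147) = 441/53.
1⁶ = 1 < 441/53 ≤ 64 = 2⁶, so L = 2.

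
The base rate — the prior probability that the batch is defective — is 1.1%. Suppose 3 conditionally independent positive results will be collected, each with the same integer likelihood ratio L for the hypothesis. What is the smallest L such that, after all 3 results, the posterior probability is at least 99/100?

21

Prior odds = 0.011/0.989 = 11/989.
Target odds = 0.99/0.01 = 99.
Need L³ ≥ 99 ÷ (11/989) = 8901.
20³ = 8000 < 8901 ≤ 9261 = 21³, so L = 21.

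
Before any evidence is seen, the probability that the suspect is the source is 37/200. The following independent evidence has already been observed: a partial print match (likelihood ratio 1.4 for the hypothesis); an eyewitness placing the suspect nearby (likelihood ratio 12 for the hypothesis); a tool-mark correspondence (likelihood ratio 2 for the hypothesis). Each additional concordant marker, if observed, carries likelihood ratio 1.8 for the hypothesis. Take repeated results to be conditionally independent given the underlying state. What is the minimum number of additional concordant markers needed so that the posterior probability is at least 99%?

Prior odds = 0.185/0.815 = 37/163.
Combined Bayes factor of the evidence already in hand = 1.4 × 12 × 2 = 33.6.
Odds after that evidence = (37/163) × 33.6 = 6216/815.
Target odds = 0.99/0.01 = 99.
Need 1.8ⁿ ≥ 99 ÷ (6216/815) = 26895/2072.
1.8⁴ = 10.4976 falls short of 26895/2072 but 1.8⁵ = 18.89568 reaches it, so n = 5.

5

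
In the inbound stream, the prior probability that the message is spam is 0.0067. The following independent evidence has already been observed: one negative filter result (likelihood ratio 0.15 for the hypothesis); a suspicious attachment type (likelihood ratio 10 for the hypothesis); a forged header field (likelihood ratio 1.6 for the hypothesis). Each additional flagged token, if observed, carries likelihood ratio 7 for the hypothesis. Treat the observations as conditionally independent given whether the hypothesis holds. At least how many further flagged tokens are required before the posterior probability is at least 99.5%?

5

Prior odds = 0.0067/0.9933 = 67/9933.
Combined Bayes factor of the evidence already in hand = 0.15 × 10 × 1.6 = 2.4.
Odds after that evidence = (67/9933) × 2.4 = 268/16555.
Target odds = 0.995/0.005 = 199.
Need 7ⁿ ≥ 199 ÷ (268/16555) = 3294445/268.
7⁴ = 2401 falls short of 3294445/268 but 7⁵ = 16807 reaches it, so n = 5.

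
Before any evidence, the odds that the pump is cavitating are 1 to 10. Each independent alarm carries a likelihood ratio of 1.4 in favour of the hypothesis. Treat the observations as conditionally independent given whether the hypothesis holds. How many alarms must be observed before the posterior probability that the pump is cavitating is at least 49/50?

19

Prior odds = 0.1.
Likelihood ratio per alarm = 1.4.
Target posterior odds = 0.98/0.02 = 49.
Require 1.4ⁿ ≥ 49 ÷ 0.1 = 490.
1.4¹⁸ ≈426.879 falls short of 490 but 1.4¹⁹ ≈597.63 reaches it, so n = 19.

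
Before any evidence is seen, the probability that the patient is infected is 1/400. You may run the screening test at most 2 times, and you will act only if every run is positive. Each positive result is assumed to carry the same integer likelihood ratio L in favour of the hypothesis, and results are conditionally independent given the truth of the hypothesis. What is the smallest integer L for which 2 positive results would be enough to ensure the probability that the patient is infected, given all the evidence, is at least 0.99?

199

Prior odds = 0.0025/0.9975 = 1/399.
Target odds = 0.99/0.01 = 99.
Need L² ≥ 99 ÷ (1/399) = 39501.
198² = 39204 < 39501 ≤ 39601 = 199², so L = 199.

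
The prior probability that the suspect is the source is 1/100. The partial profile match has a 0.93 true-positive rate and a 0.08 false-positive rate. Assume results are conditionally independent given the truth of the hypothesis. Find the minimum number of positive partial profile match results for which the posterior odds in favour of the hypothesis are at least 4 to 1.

3

Prior odds: 0.01 ÷ 0.99 = 1/99.
Likelihood ratio of a positive result = 0.93/0.08 = 11.625.
Target odds = 4.
Require 11.625ⁿ ≥ 4 ÷ (1/99) = 396.
11.625² = 135.140625 falls short of 396 but 11.625³ = 804357/512 reaches it, so n = 3.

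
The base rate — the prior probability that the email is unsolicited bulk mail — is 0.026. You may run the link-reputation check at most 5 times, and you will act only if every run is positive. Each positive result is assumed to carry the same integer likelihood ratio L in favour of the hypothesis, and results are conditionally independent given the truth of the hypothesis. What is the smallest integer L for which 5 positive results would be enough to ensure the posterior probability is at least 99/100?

Prior odds = 0.026/0.974 = 13/487.
Target odds = 0.99/0.01 = 99.
Need L⁵ ≥ 99 ÷ (13/487) = 48213/13.
5⁵ = 3125 < 48213/13 ≤ 7776 = 6⁵, so L = 6.

6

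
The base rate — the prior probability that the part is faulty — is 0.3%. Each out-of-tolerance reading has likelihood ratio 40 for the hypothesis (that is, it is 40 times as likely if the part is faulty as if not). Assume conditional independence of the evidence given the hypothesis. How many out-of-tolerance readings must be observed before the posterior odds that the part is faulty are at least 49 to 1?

3

Prior odds = 0.003/0.997 = 3/997.
Likelihood ratio per out-of-tolerance reading = 40.
Target odds = 49.
Need (3/997) × 40ⁿ ≥ 49, i.e. 40ⁿ ≥ 48853/3.
40² = 1600 falls short of 48853/3 but 40³ = 64000 reaches it, so n = 3.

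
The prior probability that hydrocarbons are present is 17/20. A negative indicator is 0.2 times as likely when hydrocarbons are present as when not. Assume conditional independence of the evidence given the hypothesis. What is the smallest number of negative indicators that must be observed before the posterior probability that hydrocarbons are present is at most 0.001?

Prior odds: 0.85 ÷ 0.15 = 17/3.
Likelihood ratio per negative indicator = 0.2.
Target odds: 0.001 ÷ 0.999 = 1/999.
Need (17/3) × 0.2ⁿ ≤ 1/999, i.e. 0.2ⁿ ≤ 1/5661.
0.2⁵ = 0.00032 is still above 1/5661 but 0.2⁶ = 1/15625 is at or below it, so n = 6.

6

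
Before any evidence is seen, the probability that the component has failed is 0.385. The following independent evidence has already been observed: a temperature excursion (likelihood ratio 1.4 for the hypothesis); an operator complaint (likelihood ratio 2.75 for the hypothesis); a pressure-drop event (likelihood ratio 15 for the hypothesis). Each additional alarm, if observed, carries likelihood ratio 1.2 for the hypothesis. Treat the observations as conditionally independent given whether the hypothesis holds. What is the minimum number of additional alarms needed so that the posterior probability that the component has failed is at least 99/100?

Prior odds = 0.385/0.615 = 77/123.
Combined Bayes factor of the evidence already in hand = 1.4 × 2.75 × 15 = 57.75.
Odds after that evidence = (77/123) × 57.75 = 5929/164.
Target odds = 0.99/0.01 = 99.
Need 1.2ⁿ ≥ 99 ÷ (5929/164) = 1476/539.
1.2⁵ = 2.48832 falls short of 1476/539 but 1.2⁶ = 46656/15625 reaches it, so n = 6.

6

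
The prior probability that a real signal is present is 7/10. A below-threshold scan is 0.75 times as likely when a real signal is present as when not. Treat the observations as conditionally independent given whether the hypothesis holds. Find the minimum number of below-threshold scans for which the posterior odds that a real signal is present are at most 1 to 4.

8

Prior odds = 0.7/0.3 = 7/3.
Likelihood ratio per below-threshold scan = 0.75.
Target odds = 0.25.
Need (7/3) × 0.75ⁿ ≤ 0.25, i.e. 0.75ⁿ ≤ 3/28.
0.75⁷ = 2187/16384 is still above 3/28 but 0.75⁸ = 6561/65536 is at or below it, so n = 8.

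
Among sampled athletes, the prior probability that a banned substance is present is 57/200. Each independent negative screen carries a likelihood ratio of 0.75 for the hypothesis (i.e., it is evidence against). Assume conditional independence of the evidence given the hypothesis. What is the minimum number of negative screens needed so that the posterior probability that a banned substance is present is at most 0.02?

Prior odds: 0.285 ÷ 0.715 = 57/143.
Likelihood ratio per negative screen = 0.75.
Target posterior odds = 0.02/0.98 = 1/49.
Require 0.75ⁿ ≤ 1/49 ÷ (57/143) = 143/2793.
0.75¹⁰ = 59049/1048576 is still above 143/2793 but 0.75¹¹ = 177147/4194304 is at or below it, so n = 11.

11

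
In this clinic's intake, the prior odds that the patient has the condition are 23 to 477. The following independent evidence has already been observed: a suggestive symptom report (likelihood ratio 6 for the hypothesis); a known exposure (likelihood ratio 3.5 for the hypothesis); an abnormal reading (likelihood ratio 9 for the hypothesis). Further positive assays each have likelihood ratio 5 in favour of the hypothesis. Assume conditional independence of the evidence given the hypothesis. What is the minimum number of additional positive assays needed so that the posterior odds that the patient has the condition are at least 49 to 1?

2

Prior odds = 23/477.
Combined Bayes factor of the evidence already in hand = 6 × 3.5 × 9 = 189.
Odds after that evidence = (23/477) × 189 = 483/53.
Target odds = 49.
Need 5ⁿ ≥ 49 ÷ (483/53) = 371/69.
5¹ = 5 falls short of 371/69 but 5² = 25 reaches it, so n = 2.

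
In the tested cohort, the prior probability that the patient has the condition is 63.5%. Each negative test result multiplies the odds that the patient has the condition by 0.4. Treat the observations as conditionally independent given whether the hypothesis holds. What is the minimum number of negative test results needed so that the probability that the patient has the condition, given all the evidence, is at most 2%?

Prior odds = 0.635/0.365 = 127/73.
Likelihood ratio per negative test result = 0.4.
Target posterior odds = 0.02/0.98 = 1/49.
Require 0.4ⁿ ≤ 1/49 ÷ (127/73) = 73/6223.
0.4⁴ = 0.0256 is still above 73/6223 but 0.4⁵ = 0.01024 is at or below it, so n = 5.

5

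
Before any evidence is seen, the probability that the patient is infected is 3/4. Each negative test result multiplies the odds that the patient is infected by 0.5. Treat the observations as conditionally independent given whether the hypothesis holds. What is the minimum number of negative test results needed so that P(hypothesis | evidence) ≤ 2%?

Prior odds: 0.75 ÷ 0.25 = 3.
Likelihood ratio per negative test result = 0.5.
Target odds: 0.02 ÷ 0.98 = 1/49.
Require 0.5ⁿ ≤ 1/49 ÷ 3 = 1/147.
0.5⁷ = 0.0078125 is still above 1/147 but 0.5⁸ = 0.00390625 is at or below it, so n = 8.

8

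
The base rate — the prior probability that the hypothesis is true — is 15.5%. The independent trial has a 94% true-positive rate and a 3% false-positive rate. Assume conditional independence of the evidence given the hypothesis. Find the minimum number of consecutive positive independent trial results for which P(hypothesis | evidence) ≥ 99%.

Prior odds = 0.155/0.845 = 31/169.
Likelihood ratio of a positive result = 0.94/0.03 = 94/3.
Target posterior odds = 0.99/0.01 = 99.
Require (94/3)ⁿ ≥ 99 ÷ (31/169) = 16731/31.
(94/3)¹ = 94/3 falls short of 16731/31 but (94/3)² = 8836/9 reaches it, so n = 2.

2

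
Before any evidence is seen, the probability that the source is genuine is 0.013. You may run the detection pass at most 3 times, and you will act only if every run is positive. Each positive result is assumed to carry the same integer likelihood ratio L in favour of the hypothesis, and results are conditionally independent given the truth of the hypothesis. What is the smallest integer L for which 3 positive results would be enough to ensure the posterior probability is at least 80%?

7

Prior odds = 0.013/0.987 = 13/987.
Target odds = 0.8/0.2 = 4.
Need L³ ≥ 4 ÷ (13/987) = 3948/13.
6³ = 216 < 3948/13 ≤ 343 = 7³, so L = 7.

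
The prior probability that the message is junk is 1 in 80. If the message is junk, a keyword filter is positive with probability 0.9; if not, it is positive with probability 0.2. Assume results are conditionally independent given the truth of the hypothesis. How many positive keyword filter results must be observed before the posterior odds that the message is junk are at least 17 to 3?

Prior odds: 0.0125 ÷ 0.9875 = 1/79.
Likelihood ratio of a positive = 0.9/0.2 = 4.5.
Target odds = 17/3.
Require 4.5ⁿ ≥ 17/3 ÷ (1/79) = 1343/3.
4.5⁴ = 410.0625 falls short of 1343/3 but 4.5⁵ = 1845.28125 reaches it, so n = 5.

5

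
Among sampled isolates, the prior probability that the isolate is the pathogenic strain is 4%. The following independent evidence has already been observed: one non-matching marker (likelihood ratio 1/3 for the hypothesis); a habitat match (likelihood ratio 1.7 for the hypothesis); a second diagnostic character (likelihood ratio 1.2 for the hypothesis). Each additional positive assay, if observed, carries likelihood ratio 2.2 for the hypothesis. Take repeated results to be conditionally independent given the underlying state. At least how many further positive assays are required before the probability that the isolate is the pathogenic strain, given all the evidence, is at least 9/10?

8

Prior odds = 0.04/0.96 = 1/24.
Combined Bayes factor of the evidence already in hand = (1/3) × 1.7 × 1.2 = 0.68.
Odds after that evidence = (1/24) × 0.68 = 17/600.
Target odds = 0.9/0.1 = 9.
Need 2.2ⁿ ≥ 9 ÷ (17/600) = 5400/17.
2.2⁷ = 19487171/78125 falls short of 5400/17 but 2.2⁸ = 214358881/390625 reaches it, so n = 8.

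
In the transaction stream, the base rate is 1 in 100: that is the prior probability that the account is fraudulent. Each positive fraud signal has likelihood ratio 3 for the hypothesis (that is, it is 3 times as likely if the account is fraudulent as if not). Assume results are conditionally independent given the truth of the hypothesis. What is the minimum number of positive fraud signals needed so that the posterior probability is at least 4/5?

Prior odds: 0.01 ÷ 0.99 = 1/99.
Likelihood ratio per positive fraud signal = 3.
Target posterior odds = 0.8/0.2 = 4.
Need (1/99) × 3ⁿ ≥ 4, i.e. 3ⁿ ≥ 396.
3⁵ = 243 falls short of 396 but 3⁶ = 729 reaches it, so n = 6.

6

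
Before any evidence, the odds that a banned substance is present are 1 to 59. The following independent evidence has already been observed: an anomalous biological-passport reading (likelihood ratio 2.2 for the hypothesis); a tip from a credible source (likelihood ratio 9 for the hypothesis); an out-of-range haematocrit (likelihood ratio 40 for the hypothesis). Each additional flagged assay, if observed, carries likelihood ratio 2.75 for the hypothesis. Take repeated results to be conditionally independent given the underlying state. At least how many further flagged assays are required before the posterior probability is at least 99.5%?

3

Prior odds = 1/59.
Combined Bayes factor of the evidence already in hand = 2.2 × 9 × 40 = 792.
Odds after that evidence = (1/59) × 792 = 792/59.
Target odds = 0.995/0.005 = 199.
Need 2.75ⁿ ≥ 199 ÷ (792/59) = 11741/792.
2.75² = 7.5625 falls short of 11741/792 but 2.75³ = 20.796875 reaches it, so n = 3.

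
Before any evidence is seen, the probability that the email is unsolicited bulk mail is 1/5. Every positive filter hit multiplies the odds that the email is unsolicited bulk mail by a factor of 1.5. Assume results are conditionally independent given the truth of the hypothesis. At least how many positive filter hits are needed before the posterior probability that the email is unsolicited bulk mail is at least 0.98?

14

Prior odds: 0.2 ÷ 0.8 = 0.25.
Likelihood ratio per positive filter hit = 1.5.
Target odds: 0.98 ÷ 0.02 = 49.
Require 1.5ⁿ ≥ 49 ÷ 0.25 = 196.
1.5¹³ = 1594323/8192 falls short of 196 but 1.5¹⁴ = 4782969/16384 reaches it, so n = 14.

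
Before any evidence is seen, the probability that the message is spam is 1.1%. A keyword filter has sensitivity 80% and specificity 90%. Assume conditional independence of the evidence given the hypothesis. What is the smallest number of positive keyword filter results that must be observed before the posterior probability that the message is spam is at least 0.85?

Prior odds: 0.011 ÷ 0.989 = 11/989.
False-positive rate = 1 − 0.9 = 0.1; likelihood ratio of a positive = 0.8/0.1 = 8.
Target posterior odds = 0.85/0.15 = 17/3.
Need (11/989) × 8ⁿ ≥ 17/3, i.e. 8ⁿ ≥ 16813/33.
8² = 64 falls short of 16813/33 but 8³ = 512 reaches it, so n = 3.

3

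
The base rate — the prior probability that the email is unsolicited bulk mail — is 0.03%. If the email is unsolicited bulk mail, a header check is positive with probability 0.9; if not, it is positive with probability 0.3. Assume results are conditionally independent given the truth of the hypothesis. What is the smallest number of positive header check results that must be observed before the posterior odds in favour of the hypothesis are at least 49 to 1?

Prior odds: 0.0003 ÷ 0.9997 = 3/9997.
Likelihood ratio of a positive = 0.9/0.3 = 3.
Target odds = 49.
Need (3/9997) × 3ⁿ ≥ 49, i.e. 3ⁿ ≥ 489853/3.
3¹⁰ = 59049 falls short of 489853/3 but 3¹¹ = 177147 reaches it, so n = 11.

11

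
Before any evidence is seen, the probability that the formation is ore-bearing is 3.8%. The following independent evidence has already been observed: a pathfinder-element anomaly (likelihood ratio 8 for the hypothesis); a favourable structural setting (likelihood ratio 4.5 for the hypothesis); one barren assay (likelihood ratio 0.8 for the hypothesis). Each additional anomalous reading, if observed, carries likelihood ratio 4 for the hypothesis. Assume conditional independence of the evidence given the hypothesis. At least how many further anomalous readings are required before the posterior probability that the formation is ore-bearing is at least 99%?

Prior odds = 0.038/0.962 = 19/481.
Combined Bayes factor of the evidence already in hand = 8 × 4.5 × 0.8 = 28.8.
Odds after that evidence = (19/481) × 28.8 = 2736/2405.
Target odds = 0.99/0.01 = 99.
Need 4ⁿ ≥ 99 ÷ (2736/2405) = 26455/304.
4³ = 64 falls short of 26455/304 but 4⁴ = 256 reaches it, so n = 4.

4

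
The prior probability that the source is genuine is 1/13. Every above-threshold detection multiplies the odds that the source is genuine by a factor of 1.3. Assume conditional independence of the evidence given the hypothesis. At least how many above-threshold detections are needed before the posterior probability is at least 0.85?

17

Prior odds = (1/13)/(12/13) = 1/12.
Likelihood ratio per above-threshold detection = 1.3.
Target posterior odds = 0.85/0.15 = 17/3.
Need (1/12) × 1.3ⁿ ≥ 17/3, i.e. 1.3ⁿ ≥ 68.
1.3¹⁶ ≈66.5417 falls short of 68 but 1.3¹⁷ ≈86.5042 reaches it, so n = 17.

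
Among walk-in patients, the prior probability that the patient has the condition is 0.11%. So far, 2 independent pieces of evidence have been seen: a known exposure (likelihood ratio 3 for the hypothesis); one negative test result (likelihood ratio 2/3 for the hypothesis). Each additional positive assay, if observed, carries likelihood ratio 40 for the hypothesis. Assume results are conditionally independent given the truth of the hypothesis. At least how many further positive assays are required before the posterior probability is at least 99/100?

3

Prior odds = 0.0011/0.9989 = 11/9989.
Combined Bayes factor of the evidence already in hand = 3 × (2/3) = 2.
Odds after that evidence = (11/9989) × 2 = 22/9989.
Target odds = 0.99/0.01 = 99.
Need 40ⁿ ≥ 99 ÷ (22/9989) = 44950.5.
40² = 1600 falls short of 44950.5 but 40³ = 64000 reaches it, so n = 3.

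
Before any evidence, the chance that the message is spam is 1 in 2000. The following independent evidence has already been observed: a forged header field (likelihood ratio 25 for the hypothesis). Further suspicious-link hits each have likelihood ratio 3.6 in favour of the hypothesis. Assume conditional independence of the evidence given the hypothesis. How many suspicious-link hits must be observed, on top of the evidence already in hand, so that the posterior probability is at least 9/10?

Prior odds = 0.0005/0.9995 = 1/1999.
Bayes factor of the evidence already in hand = 25.
Odds after that evidence = (1/1999) × 25 = 25/1999.
Target odds = 0.9/0.1 = 9.
Need 3.6ⁿ ≥ 9 ÷ (25/1999) = 719.64.
3.6⁵ = 604.66176 falls short of 719.64 but 3.6⁶ = 34012224/15625 reaches it, so n = 6.

6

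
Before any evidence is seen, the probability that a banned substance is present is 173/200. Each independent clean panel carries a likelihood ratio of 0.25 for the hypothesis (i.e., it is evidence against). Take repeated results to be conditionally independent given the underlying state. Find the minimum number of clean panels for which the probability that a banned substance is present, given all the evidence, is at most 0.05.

Prior odds = 0.865/0.135 = 173/27.
Likelihood ratio per clean panel = 0.25.
Target odds: 0.05 ÷ 0.95 = 1/19.
Require 0.25ⁿ ≤ 1/19 ÷ (173/27) = 27/3287.
0.25³ = 0.015625 is still above 27/3287 but 0.25⁴ = 0.00390625 is at or below it, so n = 4.

4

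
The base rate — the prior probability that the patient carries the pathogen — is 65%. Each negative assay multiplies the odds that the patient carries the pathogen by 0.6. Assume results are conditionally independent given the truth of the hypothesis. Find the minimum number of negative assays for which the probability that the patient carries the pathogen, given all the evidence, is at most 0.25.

Prior odds: 0.65 ÷ 0.35 = 13/7.
Likelihood ratio per negative assay = 0.6.
Target posterior odds = 0.25/0.75 = 1/3.
Need (13/7) × 0.6ⁿ ≤ 1/3, i.e. 0.6ⁿ ≤ 7/39.
0.6³ = 0.216 is still above 7/39 but 0.6⁴ = 0.1296 is at or below it, so n = 4.

4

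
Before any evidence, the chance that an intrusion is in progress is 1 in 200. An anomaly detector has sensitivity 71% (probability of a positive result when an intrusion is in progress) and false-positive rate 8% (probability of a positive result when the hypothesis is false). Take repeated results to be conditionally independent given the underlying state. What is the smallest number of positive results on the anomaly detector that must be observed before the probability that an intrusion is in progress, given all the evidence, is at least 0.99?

5

Prior odds = 0.005/0.995 = 1/199.
Likelihood ratio of a positive result = 0.71/0.08 = 8.875.
Target posterior odds = 0.99/0.01 = 99.
Require 8.875ⁿ ≥ 99 ÷ (1/199) = 19701.
8.875⁴ = 25411681/4096 falls short of 19701 but 8.875⁵ ≈55060.7 reaches it, so n = 5.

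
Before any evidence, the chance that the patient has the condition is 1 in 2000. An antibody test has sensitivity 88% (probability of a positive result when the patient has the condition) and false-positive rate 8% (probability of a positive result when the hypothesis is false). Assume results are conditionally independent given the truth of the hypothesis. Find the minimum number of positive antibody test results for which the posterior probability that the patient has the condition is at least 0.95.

Prior odds: 0.0005 ÷ 0.9995 = 1/1999.
Likelihood ratio of a positive result = 0.88/0.08 = 11.
Target posterior odds = 0.95/0.05 = 19.
Require 11ⁿ ≥ 19 ÷ (1/1999) = 37981.
11⁴ = 14641 falls short of 37981 but 11⁵ = 161051 reaches it, so n = 5.

5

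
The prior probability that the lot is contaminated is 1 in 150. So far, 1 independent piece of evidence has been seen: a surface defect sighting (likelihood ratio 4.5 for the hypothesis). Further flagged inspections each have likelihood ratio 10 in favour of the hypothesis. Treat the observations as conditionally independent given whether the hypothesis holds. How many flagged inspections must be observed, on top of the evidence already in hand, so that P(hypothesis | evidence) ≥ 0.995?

4

Prior odds = (1/150)/(149/150) = 1/149.
Bayes factor of the evidence already in hand = 4.5.
Odds after that evidence = (1/149) × 4.5 = 9/298.
Target odds = 0.995/0.005 = 199.
Need 10ⁿ ≥ 199 ÷ (9/298) = 59302/9.
10³ = 1000 falls short of 59302/9 but 10⁴ = 10000 reaches it, so n = 4.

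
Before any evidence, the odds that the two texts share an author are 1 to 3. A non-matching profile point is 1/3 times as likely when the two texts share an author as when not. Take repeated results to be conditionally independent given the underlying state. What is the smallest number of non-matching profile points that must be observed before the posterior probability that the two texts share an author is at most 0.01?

4

Prior odds = 1/3.
Likelihood ratio per non-matching profile point = 1/3.
Target odds: 0.01 ÷ 0.99 = 1/99.
Need (1/3) × (1/3)ⁿ ≤ 1/99, i.e. (1/3)ⁿ ≤ 1/33.
(1/3)³ = 1/27 is still above 1/33 but (1/3)⁴ = 1/81 is at or below it, so n = 4.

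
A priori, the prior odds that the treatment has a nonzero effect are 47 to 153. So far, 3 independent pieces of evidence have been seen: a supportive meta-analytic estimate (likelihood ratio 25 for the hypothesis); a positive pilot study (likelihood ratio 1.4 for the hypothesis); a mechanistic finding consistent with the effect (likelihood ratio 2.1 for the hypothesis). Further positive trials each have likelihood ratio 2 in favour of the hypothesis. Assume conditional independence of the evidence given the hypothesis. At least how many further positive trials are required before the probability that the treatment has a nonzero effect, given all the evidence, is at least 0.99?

Prior odds = 47/153.
Combined Bayes factor of the evidence already in hand = 25 × 1.4 × 2.1 = 73.5.
Odds after that evidence = (47/153) × 73.5 = 2303/102.
Target odds = 0.99/0.01 = 99.
Need 2ⁿ ≥ 99 ÷ (2303/102) = 10098/2303.
2² = 4 falls short of 10098/2303 but 2³ = 8 reaches it, so n = 3.

3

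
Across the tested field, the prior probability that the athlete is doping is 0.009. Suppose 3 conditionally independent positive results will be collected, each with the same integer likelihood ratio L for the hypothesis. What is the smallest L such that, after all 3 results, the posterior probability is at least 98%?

Prior odds = 0.009/0.991 = 9/991.
Target odds = 0.98/0.02 = 49.
Need L³ ≥ 49 ÷ (9/991) = 48559/9.
17³ = 4913 < 48559/9 ≤ 5832 = 18³, so L = 18.

18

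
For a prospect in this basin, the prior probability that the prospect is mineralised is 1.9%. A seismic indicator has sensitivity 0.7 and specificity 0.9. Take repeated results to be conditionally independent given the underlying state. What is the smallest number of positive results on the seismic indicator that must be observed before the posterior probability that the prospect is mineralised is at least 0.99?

Prior odds: 0.019 ÷ 0.981 = 19/981.
False-positive rate = 1 − 0.9 = 0.1; likelihood ratio of a positive = 0.7/0.1 = 7.
Target posterior odds = 0.99/0.01 = 99.
Need (19/981) × 7ⁿ ≥ 99, i.e. 7ⁿ ≥ 97119/19.
7⁴ = 2401 falls short of 97119/19 but 7⁵ = 16807 reaches it, so n = 5.

5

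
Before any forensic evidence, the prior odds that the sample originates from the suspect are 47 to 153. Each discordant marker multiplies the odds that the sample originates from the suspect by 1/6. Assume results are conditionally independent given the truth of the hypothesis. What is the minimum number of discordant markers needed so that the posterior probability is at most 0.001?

Prior odds = 47/153.
Likelihood ratio per discordant marker = 1/6.
Target odds: 0.001 ÷ 0.999 = 1/999.
Need (47/153) × (1/6)ⁿ ≤ 1/999, i.e. (1/6)ⁿ ≤ 17/5217.
(1/6)³ = 1/216 is still above 17/5217 but (1/6)⁴ = 1/1296 is at or below it, so n = 4.

4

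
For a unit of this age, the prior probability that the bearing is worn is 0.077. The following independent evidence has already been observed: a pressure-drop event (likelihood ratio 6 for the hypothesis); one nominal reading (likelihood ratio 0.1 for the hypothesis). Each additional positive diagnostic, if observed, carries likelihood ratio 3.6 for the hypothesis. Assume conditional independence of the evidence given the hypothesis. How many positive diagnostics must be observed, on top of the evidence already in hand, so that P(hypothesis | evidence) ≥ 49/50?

6

Prior odds = 0.077/0.923 = 77/923.
Combined Bayes factor of the evidence already in hand = 6 × 0.1 = 0.6.
Odds after that evidence = (77/923) × 0.6 = 231/4615.
Target odds = 0.98/0.02 = 49.
Need 3.6ⁿ ≥ 49 ÷ (231/4615) = 32305/33.
3.6⁵ = 604.66176 falls short of 32305/33 but 3.6⁶ = 34012224/15625 reaches it, so n = 6.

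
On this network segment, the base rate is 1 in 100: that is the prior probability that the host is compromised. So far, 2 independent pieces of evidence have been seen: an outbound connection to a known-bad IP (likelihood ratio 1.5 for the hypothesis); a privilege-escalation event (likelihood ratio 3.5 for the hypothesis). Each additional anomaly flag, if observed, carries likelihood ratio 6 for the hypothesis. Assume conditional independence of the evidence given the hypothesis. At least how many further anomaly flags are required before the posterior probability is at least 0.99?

Prior odds = 0.01/0.99 = 1/99.
Combined Bayes factor of the evidence already in hand = 1.5 × 3.5 = 5.25.
Odds after that evidence = (1/99) × 5.25 = 7/132.
Target odds = 0.99/0.01 = 99.
Need 6ⁿ ≥ 99 ÷ (7/132) = 13068/7.
6⁴ = 1296 falls short of 13068/7 but 6⁵ = 7776 reaches it, so n = 5.

5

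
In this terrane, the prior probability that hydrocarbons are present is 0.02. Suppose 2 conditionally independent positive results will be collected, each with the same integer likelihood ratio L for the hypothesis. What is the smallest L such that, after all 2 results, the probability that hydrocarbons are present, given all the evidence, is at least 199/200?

Prior odds = 0.02/0.98 = 1/49.
Target odds = 0.995/0.005 = 199.
Need L² ≥ 199 ÷ (1/49) = 9751.
98² = 9604 < 9751 ≤ 9801 = 99², so L = 99.

99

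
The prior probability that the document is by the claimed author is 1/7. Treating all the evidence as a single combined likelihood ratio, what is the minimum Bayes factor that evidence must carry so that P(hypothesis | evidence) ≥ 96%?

144

Prior odds = (1/7)/(6/7) = 1/6.
Target odds = 0.96/0.04 = 24.
Required Bayes factor = 24 ÷ (1/6) = 144.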